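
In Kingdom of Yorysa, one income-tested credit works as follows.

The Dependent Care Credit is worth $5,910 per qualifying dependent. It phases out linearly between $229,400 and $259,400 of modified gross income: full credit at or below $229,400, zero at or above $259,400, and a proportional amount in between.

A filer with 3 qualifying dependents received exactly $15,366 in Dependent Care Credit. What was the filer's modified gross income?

$233,400

Full credit = 3 × $5,910 = $17,730.
$15,366 is 15,366/17,730 of the full $17,730, so 2,364/17,730 of the $30,000 range has been used: income = $229,400 + $30,000 × 2,364/17,730 = $233,400.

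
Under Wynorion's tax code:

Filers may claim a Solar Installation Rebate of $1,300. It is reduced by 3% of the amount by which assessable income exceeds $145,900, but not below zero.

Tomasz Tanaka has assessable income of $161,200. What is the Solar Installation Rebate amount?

Solar Installation Rebate: 3% of the $15,300 excess over $145,900 is $459; credit = $1,300 − $459 = $841.

$841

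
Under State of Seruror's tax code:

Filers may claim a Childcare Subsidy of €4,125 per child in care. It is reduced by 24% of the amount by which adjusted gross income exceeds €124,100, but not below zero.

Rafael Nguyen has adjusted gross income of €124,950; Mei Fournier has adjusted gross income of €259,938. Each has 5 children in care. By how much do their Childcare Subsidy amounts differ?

Rafael (€124,950): Childcare Subsidy: base = 5 × €4,125 = €20,625. 24% of the €850 excess over €124,100 is €204; credit = €20,625 − €204 = €20,421.
Mei (€259,938): Childcare Subsidy: base = 5 × €4,125 = €20,625. 24% of the €135,838 excess over €124,100 is €32,601.12 ≥ base, so the credit is €0.
Difference: |€20,421 − €0| = €20,421.

€20,421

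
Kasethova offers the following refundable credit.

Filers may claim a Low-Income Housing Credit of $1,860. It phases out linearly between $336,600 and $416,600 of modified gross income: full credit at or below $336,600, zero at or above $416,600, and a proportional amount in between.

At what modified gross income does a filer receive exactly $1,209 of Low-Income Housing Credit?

$1,209 is 1,209/1,860 of the full $1,860, so 651/1,860 of the $80,000 range has been used: income = $336,600 + $80,000 × 651/1,860 = $364,600.

$364,600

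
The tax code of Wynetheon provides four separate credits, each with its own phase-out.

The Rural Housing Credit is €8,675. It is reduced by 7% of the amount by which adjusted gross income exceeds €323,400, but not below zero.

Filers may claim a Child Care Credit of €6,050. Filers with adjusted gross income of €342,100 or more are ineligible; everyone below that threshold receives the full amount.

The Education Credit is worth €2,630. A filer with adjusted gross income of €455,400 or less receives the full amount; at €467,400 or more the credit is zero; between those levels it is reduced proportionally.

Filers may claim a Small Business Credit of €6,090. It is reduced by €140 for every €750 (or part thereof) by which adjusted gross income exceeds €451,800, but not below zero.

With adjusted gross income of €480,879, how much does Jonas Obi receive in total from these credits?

€630

Rural Housing Credit: 7% of the €157,479 excess over €323,400 is €11,023.53 ≥ base, so the credit is €0.
Child Care Credit: €480,879 meets or exceeds the €342,100 cutoff, so the credit is €0.
Education Credit: €480,879 is at or above €467,400, so the credit is €0.
Small Business Credit: income exceeds €451,800 by €29,079, which is 39 full-or-partial €750 increments; reduction = 39 × €140 = €5,460, leaving €630.
Total: €0 + €0 + €0 + €630 = €630.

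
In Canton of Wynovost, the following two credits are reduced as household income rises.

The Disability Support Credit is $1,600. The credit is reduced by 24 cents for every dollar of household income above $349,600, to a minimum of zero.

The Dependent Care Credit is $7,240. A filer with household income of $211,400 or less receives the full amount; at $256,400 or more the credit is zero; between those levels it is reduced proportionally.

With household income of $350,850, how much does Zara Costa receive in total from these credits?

Disability Support Credit: 24% of the $1,250 excess over $349,600 is $300; credit = $1,600 − $300 = $1,300.
Dependent Care Credit: $350,850 is at or above $256,400, so the credit is $0.
Total: $1,300 + $0 = $1,300.

$1,300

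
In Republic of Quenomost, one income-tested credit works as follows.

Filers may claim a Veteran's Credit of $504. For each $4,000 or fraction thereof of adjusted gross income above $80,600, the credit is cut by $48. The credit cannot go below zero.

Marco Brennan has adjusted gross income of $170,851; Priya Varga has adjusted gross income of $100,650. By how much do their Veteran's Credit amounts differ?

Marco ($170,851): Veteran's Credit: income exceeds $80,600 by $90,251 → 23 increments × $48 = $1,104 ≥ base, so the credit is $0.
Priya ($100,650): Veteran's Credit: income exceeds $80,600 by $20,050, which is 6 full-or-partial $4,000 increments; reduction = 6 × $48 = $288, leaving $216.
Difference: |$0 − $216| = $216.

$216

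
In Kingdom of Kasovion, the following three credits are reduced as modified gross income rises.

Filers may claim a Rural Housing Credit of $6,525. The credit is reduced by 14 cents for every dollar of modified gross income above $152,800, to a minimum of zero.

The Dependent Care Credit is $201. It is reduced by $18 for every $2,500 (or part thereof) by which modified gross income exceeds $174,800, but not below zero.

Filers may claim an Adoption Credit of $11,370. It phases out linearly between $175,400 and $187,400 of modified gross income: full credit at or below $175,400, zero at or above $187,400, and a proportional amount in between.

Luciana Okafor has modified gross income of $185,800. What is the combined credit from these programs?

$3,532

Rural Housing Credit: 14% of the $33,000 excess over $152,800 is $4,620; credit = $6,525 − $4,620 = $1,905.
Dependent Care Credit: income exceeds $174,800 by $11,000, which is 5 full-or-partial $2,500 increments; reduction = 5 × $18 = $90, leaving $111.
Adoption Credit: $185,800 is $10,400 into a $12,000 phase-out range, leaving 1,600/12,000 of the credit: $11,370 × 1,600/12,000 = $1,516.
Total: $1,905 + $111 + $1,516 = $3,532.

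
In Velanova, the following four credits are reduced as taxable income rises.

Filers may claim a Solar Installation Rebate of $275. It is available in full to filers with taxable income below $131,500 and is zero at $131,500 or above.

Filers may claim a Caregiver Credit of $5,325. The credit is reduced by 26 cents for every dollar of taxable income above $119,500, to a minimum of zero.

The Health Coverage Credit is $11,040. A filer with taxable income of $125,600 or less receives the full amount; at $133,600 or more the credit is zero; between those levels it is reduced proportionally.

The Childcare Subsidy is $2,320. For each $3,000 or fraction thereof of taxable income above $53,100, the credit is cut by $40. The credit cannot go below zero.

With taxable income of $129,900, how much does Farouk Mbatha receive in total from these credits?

Solar Installation Rebate: $129,900 is below the $131,500 cutoff, so the full $275 applies.
Caregiver Credit: 26% of the $10,400 excess over $119,500 is $2,704; credit = $5,325 − $2,704 = $2,621.
Health Coverage Credit: $129,900 is $4,300 into a $8,000 phase-out range, leaving 3,700/8,000 of the credit: $11,040 × 3,700/8,000 = $5,106.
Childcare Subsidy: income exceeds $53,100 by $76,800, which is 26 full-or-partial $3,000 increments; reduction = 26 × $40 = $1,040, leaving $1,280.
Total: $275 + $2,621 + $5,106 + $1,280 = $9,282.

$9,282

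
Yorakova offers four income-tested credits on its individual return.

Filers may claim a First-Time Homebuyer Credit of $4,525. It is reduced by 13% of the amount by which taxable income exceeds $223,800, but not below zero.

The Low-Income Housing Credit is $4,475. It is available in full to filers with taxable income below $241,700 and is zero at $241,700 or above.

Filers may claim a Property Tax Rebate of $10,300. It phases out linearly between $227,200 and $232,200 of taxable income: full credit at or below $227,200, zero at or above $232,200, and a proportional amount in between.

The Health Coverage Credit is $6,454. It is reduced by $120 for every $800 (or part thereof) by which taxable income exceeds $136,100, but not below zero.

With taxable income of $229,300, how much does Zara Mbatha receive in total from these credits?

First-Time Homebuyer Credit: 13% of the $5,500 excess over $223,800 is $715; credit = $4,525 − $715 = $3,810.
Low-Income Housing Credit: $229,300 is below the $241,700 cutoff, so the full $4,475 applies.
Property Tax Rebate: $229,300 is $2,100 into a $5,000 phase-out range, leaving 2,900/5,000 of the credit: $10,300 × 2,900/5,000 = $5,974.
Health Coverage Credit: income exceeds $136,100 by $93,200 → 117 increments × $120 = $14,040 ≥ base, so the credit is $0.
Total: $3,810 + $4,475 + $5,974 + $0 = $14,259.

$14,259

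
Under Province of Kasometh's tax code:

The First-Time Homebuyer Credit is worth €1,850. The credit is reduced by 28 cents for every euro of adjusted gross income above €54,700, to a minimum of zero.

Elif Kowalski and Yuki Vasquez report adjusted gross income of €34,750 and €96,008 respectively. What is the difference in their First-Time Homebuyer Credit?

Elif (€34,750): First-Time Homebuyer Credit: €34,750 is at or below the €54,700 threshold, so the full €1,850 applies.
Yuki (€96,008): First-Time Homebuyer Credit: 28% of the €41,308 excess over €54,700 is €11,566.24 ≥ base, so the credit is €0.
Difference: |€1,850 − €0| = €1,850.

€1,850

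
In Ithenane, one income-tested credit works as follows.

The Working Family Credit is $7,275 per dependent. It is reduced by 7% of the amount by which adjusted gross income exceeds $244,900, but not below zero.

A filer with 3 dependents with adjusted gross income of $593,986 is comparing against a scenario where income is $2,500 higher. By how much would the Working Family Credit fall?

$0

At $593,986 — base = 3 × $7,275 = $21,825. 7% of the $349,086 excess over $244,900 is $24,436.02 ≥ base, so the credit is $0.
At $596,486 — base = 3 × $7,275 = $21,825. 7% of the $351,586 excess over $244,900 is $24,611.02 ≥ base, so the credit is $0.
Lost: $0 − $0 = $0.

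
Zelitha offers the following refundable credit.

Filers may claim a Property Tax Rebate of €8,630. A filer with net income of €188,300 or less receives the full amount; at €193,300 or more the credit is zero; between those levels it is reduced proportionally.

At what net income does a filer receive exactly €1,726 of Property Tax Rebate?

€192,300

€1,726 is 1,726/8,630 of the full €8,630, so 6,904/8,630 of the €5,000 range has been used: income = €188,300 + €5,000 × 6,904/8,630 = €192,300.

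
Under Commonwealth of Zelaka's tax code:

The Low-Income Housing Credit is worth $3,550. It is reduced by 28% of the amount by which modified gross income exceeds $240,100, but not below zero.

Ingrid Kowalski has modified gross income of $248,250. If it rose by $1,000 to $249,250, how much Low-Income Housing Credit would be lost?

At $248,250 — 28% of the $8,150 excess over $240,100 is $2,282; credit = $3,550 − $2,282 = $1,268.
At $249,250 — 28% of the $9,150 excess over $240,100 is $2,562; credit = $3,550 − $2,562 = $988.
Lost: $1,268 − $988 = $280.

$280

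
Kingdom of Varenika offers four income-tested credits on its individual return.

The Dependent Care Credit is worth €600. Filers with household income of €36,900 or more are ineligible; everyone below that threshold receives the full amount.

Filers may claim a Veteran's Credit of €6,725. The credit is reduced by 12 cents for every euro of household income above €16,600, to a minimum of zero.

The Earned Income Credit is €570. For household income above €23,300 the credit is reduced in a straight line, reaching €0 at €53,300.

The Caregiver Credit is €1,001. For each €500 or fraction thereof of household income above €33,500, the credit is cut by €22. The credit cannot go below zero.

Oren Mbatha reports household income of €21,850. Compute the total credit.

€8,266

Dependent Care Credit: €21,850 is below the €36,900 cutoff, so the full €600 applies.
Veteran's Credit: 12% of the €5,250 excess over €16,600 is €630; credit = €6,725 − €630 = €6,095.
Earned Income Credit: €21,850 is at or below the €23,300 threshold, so the full €570 applies.
Caregiver Credit: €21,850 is at or below the €33,500 threshold, so the full €1,001 applies.
Total: €600 + €6,095 + €570 + €1,001 = €8,266.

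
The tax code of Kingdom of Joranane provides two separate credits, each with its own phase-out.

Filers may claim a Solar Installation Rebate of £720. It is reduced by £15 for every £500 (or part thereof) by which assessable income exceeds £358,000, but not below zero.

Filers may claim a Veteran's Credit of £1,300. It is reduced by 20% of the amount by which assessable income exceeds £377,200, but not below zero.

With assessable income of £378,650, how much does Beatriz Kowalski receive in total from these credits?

Solar Installation Rebate: income exceeds £358,000 by £20,650, which is 42 full-or-partial £500 increments; reduction = 42 × £15 = £630, leaving £90.
Veteran's Credit: 20% of the £1,450 excess over £377,200 is £290; credit = £1,300 − £290 = £1,010.
Total: £90 + £1,010 = £1,100.

£1,100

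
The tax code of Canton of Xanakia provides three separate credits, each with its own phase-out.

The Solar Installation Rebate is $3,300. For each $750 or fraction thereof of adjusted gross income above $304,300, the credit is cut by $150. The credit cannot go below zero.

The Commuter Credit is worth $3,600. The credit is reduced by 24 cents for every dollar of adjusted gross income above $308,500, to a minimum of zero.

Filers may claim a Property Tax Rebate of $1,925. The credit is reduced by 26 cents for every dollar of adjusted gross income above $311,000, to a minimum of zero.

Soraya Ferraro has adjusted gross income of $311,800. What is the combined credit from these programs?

$6,325

Solar Installation Rebate: income exceeds $304,300 by $7,500, which is 10 full-or-partial $750 increments; reduction = 10 × $150 = $1,500, leaving $1,800.
Commuter Credit: 24% of the $3,300 excess over $308,500 is $792; credit = $3,600 − $792 = $2,808.
Property Tax Rebate: 26% of the $800 excess over $311,000 is $208; credit = $1,925 − $208 = $1,717.
Total: $1,800 + $2,808 + $1,717 = $6,325.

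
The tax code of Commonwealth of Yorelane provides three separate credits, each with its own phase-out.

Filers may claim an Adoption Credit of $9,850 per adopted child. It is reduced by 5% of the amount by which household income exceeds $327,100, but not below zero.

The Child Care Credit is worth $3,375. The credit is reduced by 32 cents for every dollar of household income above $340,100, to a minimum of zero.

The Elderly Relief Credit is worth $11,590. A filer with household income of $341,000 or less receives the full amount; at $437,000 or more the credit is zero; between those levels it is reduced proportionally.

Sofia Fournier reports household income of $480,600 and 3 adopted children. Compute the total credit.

$21,875

Adoption Credit: base = 3 × $9,850 = $29,550. 5% of the $153,500 excess over $327,100 is $7,675; credit = $29,550 − $7,675 = $21,875.
Child Care Credit: 32% of the $140,500 excess over $340,100 is $44,960 ≥ base, so the credit is $0.
Elderly Relief Credit: $480,600 is at or above $437,000, so the credit is $0.
Total: $21,875 + $0 + $0 = $21,875.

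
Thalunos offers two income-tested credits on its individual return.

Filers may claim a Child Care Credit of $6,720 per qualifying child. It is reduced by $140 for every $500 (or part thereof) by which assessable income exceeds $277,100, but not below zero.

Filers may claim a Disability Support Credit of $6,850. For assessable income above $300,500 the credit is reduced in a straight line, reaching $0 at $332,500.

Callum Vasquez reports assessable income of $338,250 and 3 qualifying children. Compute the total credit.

$2,940

Child Care Credit: base = 3 × $6,720 = $20,160. income exceeds $277,100 by $61,150, which is 123 full-or-partial $500 increments; reduction = 123 × $140 = $17,220, leaving $2,940.
Disability Support Credit: $338,250 is at or above $332,500, so the credit is $0.
Total: $2,940 + $0 = $2,940.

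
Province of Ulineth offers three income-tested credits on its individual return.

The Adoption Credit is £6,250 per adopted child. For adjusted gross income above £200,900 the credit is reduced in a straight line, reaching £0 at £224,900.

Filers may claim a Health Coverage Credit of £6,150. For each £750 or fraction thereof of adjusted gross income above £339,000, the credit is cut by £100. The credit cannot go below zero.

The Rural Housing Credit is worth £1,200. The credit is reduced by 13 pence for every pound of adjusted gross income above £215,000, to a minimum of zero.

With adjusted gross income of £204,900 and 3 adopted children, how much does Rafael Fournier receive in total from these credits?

£22,975

Adoption Credit: base = 3 × £6,250 = £18,750. £204,900 is £4,000 into a £24,000 phase-out range, leaving 20,000/24,000 of the credit: £18,750 × 20,000/24,000 = £15,625.
Health Coverage Credit: £204,900 is at or below the £339,000 threshold, so the full £6,150 applies.
Rural Housing Credit: £204,900 is at or below the £215,000 threshold, so the full £1,200 applies.
Total: £15,625 + £6,150 + £1,200 = £22,975.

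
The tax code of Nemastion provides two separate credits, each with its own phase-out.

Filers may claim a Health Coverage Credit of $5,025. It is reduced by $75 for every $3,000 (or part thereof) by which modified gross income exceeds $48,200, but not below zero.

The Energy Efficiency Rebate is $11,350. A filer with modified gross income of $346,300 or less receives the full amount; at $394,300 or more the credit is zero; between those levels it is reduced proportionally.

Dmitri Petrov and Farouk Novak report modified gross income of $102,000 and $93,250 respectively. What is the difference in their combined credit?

Dmitri ($102,000): Health Coverage Credit: income exceeds $48,200 by $53,800, which is 18 full-or-partial $3,000 increments; reduction = 18 × $75 = $1,350, leaving $3,675. Energy Efficiency Rebate: $102,000 is at or below the $346,300 threshold, so the full $11,350 applies. total $3,675 + $11,350 = $15,025
Farouk ($93,250): Health Coverage Credit: income exceeds $48,200 by $45,050, which is 16 full-or-partial $3,000 increments; reduction = 16 × $75 = $1,200, leaving $3,825. Energy Efficiency Rebate: $93,250 is at or below the $346,300 threshold, so the full $11,350 applies. total $3,825 + $11,350 = $15,175
Difference: |$15,025 − $15,175| = $150.

$150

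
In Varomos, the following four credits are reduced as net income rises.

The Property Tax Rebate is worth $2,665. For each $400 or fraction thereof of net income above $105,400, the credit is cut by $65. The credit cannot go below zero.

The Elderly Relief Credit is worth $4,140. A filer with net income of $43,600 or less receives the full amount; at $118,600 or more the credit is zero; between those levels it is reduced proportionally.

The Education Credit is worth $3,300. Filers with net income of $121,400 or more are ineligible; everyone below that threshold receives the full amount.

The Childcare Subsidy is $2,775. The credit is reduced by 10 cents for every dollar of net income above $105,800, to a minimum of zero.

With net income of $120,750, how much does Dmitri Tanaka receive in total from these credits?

$4,710

Property Tax Rebate: income exceeds $105,400 by $15,350, which is 39 full-or-partial $400 increments; reduction = 39 × $65 = $2,535, leaving $130.
Elderly Relief Credit: $120,750 is at or above $118,600, so the credit is $0.
Education Credit: $120,750 is below the $121,400 cutoff, so the full $3,300 applies.
Childcare Subsidy: 10% of the $14,950 excess over $105,800 is $1,495; credit = $2,775 − $1,495 = $1,280.
Total: $130 + $0 + $3,300 + $1,280 = $4,710.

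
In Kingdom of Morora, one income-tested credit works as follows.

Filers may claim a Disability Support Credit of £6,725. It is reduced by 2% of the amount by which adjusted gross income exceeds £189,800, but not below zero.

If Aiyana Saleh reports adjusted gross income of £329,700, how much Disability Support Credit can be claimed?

£3,927

Disability Support Credit: 2% of the £139,900 excess over £189,800 is £2,798; credit = £6,725 − £2,798 = £3,927.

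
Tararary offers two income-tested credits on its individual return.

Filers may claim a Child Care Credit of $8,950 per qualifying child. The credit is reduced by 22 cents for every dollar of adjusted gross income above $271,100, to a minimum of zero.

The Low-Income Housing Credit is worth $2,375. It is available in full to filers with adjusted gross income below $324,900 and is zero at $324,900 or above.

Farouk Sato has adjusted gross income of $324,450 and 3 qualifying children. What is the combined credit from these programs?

Child Care Credit: base = 3 × $8,950 = $26,850. 22% of the $53,350 excess over $271,100 is $11,737; credit = $26,850 − $11,737 = $15,113.
Low-Income Housing Credit: $324,450 is below the $324,900 cutoff, so the full $2,375 applies.
Total: $15,113 + $2,375 = $17,488.

$17,488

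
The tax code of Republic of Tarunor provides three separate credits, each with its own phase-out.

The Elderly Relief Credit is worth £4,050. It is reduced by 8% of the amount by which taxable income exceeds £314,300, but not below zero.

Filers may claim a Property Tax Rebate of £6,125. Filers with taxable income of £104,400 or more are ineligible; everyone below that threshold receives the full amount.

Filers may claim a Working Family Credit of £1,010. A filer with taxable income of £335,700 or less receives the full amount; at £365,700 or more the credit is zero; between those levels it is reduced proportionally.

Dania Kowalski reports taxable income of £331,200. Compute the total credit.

Elderly Relief Credit: 8% of the £16,900 excess over £314,300 is £1,352; credit = £4,050 − £1,352 = £2,698.
Property Tax Rebate: £331,200 meets or exceeds the £104,400 cutoff, so the credit is £0.
Working Family Credit: £331,200 is at or below the £335,700 threshold, so the full £1,010 applies.
Total: £2,698 + £0 + £1,010 = £3,708.

£3,708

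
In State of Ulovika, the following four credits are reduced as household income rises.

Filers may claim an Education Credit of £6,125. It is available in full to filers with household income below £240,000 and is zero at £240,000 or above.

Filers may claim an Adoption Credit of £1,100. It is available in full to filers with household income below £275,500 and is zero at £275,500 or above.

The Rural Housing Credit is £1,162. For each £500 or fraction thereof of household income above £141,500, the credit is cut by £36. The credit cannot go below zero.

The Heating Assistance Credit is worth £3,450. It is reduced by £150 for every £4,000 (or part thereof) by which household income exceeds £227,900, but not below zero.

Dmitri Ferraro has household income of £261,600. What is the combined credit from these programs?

£3,200

Education Credit: £261,600 meets or exceeds the £240,000 cutoff, so the credit is £0.
Adoption Credit: £261,600 is below the £275,500 cutoff, so the full £1,100 applies.
Rural Housing Credit: income exceeds £141,500 by £120,100 → 241 increments × £36 = £8,676 ≥ base, so the credit is £0.
Heating Assistance Credit: income exceeds £227,900 by £33,700, which is 9 full-or-partial £4,000 increments; reduction = 9 × £150 = £1,350, leaving £2,100.
Total: £0 + £1,100 + £0 + £2,100 = £3,200.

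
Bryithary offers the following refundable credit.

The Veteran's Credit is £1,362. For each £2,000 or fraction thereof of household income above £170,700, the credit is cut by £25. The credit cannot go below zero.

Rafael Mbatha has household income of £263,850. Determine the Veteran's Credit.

£187

Veteran's Credit: income exceeds £170,700 by £93,150, which is 47 full-or-partial £2,000 increments; reduction = 47 × £25 = £1,175, leaving £187.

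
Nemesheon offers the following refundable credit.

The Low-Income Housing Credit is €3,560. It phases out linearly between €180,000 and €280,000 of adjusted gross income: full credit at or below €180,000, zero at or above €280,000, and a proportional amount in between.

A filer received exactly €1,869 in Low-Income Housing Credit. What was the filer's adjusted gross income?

€227,500

€1,869 is 1,869/3,560 of the full €3,560, so 1,691/3,560 of the €100,000 range has been used: income = €180,000 + €100,000 × 1,691/3,560 = €227,500.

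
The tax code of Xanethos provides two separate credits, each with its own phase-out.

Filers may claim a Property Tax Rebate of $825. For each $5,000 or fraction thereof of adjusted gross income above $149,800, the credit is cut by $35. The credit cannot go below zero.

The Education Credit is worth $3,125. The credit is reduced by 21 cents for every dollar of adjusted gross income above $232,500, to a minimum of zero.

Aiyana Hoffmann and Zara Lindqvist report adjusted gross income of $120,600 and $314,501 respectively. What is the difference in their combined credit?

$3,950

Aiyana ($120,600): Property Tax Rebate: $120,600 is at or below the $149,800 threshold, so the full $825 applies. Education Credit: $120,600 is at or below the $232,500 threshold, so the full $3,125 applies. total $825 + $3,125 = $3,950
Zara ($314,501): Property Tax Rebate: income exceeds $149,800 by $164,701 → 33 increments × $35 = $1,155 ≥ base, so the credit is $0. Education Credit: 21% of the $82,001 excess over $232,500 is $17,220.21 ≥ base, so the credit is $0. total $0 + $0 = $0
Difference: |$3,950 − $0| = $3,950.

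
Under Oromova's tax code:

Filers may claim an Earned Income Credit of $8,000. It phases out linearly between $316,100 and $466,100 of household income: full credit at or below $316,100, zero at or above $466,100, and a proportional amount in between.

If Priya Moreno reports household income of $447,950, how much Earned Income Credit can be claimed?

Earned Income Credit: $447,950 is $131,850 into a $150,000 phase-out range, leaving 18,150/150,000 of the credit: $8,000 × 18,150/150,000 = $968.

$968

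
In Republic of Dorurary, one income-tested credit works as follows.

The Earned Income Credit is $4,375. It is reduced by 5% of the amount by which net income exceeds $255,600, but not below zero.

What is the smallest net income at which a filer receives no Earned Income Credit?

The credit falls by 5% of each dollar above $255,600, so it reaches zero when the excess is $4,375 / 5% = $87,500: income = $255,600 + $87,500 = $343,100.

$343,100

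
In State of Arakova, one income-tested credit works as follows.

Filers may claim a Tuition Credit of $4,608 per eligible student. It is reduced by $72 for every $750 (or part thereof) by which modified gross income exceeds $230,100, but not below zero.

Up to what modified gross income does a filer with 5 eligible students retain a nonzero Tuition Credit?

$469,350

Full credit = 5 × $4,608 = $23,040.
After 319 increments the reduction is 319 × $72 = $22,968, leaving $72; one more increment wipes it out. Increment 319 ends at excess 319 × $750 = $239,250, so the highest qualifying income is $230,100 + $239,250 = $469,350.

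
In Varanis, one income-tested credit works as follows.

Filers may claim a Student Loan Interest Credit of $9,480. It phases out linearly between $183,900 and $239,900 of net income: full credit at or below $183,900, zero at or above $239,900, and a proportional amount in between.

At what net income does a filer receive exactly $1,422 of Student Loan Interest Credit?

$1,422 is 1,422/9,480 of the full $9,480, so 8,058/9,480 of the $56,000 range has been used: income = $183,900 + $56,000 × 8,058/9,480 = $231,500.

$231,500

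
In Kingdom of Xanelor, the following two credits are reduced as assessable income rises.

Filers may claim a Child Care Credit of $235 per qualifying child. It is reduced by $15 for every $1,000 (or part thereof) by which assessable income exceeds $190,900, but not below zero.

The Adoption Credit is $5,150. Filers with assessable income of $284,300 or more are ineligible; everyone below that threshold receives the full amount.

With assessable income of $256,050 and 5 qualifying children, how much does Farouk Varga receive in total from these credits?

$5,335

Child Care Credit: base = 5 × $235 = $1,175. income exceeds $190,900 by $65,150, which is 66 full-or-partial $1,000 increments; reduction = 66 × $15 = $990, leaving $185.
Adoption Credit: $256,050 is below the $284,300 cutoff, so the full $5,150 applies.
Total: $185 + $5,150 = $5,335.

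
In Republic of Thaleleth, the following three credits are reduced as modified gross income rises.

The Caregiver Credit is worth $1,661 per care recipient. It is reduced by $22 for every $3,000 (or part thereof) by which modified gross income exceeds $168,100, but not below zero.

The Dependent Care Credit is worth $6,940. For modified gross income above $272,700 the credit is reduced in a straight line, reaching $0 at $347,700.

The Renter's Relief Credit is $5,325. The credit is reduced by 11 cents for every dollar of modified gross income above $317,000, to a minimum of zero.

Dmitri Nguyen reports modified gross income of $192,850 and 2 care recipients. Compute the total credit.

$15,389

Caregiver Credit: base = 2 × $1,661 = $3,322. income exceeds $168,100 by $24,750, which is 9 full-or-partial $3,000 increments; reduction = 9 × $22 = $198, leaving $3,124.
Dependent Care Credit: $192,850 is at or below the $272,700 threshold, so the full $6,940 applies.
Renter's Relief Credit: $192,850 is at or below the $317,000 threshold, so the full $5,325 applies.
Total: $3,124 + $6,940 + $5,325 = $15,389.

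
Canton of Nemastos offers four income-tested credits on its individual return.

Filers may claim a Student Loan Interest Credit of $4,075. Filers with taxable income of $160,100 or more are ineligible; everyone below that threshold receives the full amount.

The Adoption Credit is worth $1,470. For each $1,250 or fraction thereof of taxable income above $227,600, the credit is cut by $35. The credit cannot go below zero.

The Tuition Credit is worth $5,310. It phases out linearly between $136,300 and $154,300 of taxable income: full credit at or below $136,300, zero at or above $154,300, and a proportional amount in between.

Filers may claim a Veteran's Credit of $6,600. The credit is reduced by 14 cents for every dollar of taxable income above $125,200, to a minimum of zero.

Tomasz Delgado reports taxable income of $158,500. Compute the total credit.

Student Loan Interest Credit: $158,500 is below the $160,100 cutoff, so the full $4,075 applies.
Adoption Credit: $158,500 is at or below the $227,600 threshold, so the full $1,470 applies.
Tuition Credit: $158,500 is at or above $154,300, so the credit is $0.
Veteran's Credit: 14% of the $33,300 excess over $125,200 is $4,662; credit = $6,600 − $4,662 = $1,938.
Total: $4,075 + $1,470 + $0 + $1,938 = $7,483.

$7,483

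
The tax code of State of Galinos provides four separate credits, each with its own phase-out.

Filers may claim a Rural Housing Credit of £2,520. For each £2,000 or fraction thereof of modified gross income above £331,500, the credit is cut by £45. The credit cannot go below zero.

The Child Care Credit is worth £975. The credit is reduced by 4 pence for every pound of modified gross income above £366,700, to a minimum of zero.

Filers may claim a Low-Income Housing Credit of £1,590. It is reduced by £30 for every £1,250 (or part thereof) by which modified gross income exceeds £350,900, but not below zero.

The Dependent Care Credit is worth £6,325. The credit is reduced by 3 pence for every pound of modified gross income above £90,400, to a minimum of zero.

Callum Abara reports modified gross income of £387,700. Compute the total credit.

Rural Housing Credit: income exceeds £331,500 by £56,200, which is 29 full-or-partial £2,000 increments; reduction = 29 × £45 = £1,305, leaving £1,215.
Child Care Credit: 4% of the £21,000 excess over £366,700 is £840; credit = £975 − £840 = £135.
Low-Income Housing Credit: income exceeds £350,900 by £36,800, which is 30 full-or-partial £1,250 increments; reduction = 30 × £30 = £900, leaving £690.
Dependent Care Credit: 3% of the £297,300 excess over £90,400 is £8,919 ≥ base, so the credit is £0.
Total: £1,215 + £135 + £690 + £0 = £2,040.

£2,040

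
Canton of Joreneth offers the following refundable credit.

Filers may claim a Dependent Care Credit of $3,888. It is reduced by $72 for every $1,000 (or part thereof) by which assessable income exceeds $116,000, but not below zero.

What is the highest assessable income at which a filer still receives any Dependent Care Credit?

After 53 increments the reduction is 53 × $72 = $3,816, leaving $72; one more increment wipes it out. Increment 53 ends at excess 53 × $1,000 = $53,000, so the highest qualifying income is $116,000 + $53,000 = $169,000.

$169,000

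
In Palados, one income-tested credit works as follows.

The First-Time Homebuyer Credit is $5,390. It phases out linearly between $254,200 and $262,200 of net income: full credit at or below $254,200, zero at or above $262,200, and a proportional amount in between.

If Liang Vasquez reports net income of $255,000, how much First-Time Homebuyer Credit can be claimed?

First-Time Homebuyer Credit: $255,000 is $800 into a $8,000 phase-out range, leaving 7,200/8,000 of the credit: $5,390 × 7,200/8,000 = $4,851.

$4,851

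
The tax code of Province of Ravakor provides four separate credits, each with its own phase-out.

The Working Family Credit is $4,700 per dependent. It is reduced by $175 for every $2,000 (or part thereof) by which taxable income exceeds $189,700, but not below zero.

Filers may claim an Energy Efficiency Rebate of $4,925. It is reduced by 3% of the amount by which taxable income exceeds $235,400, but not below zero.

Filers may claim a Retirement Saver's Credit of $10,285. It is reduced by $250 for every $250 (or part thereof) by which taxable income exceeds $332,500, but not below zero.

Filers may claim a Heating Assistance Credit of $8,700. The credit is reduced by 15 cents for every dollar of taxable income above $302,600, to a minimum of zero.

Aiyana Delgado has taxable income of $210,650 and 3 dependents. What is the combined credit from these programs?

Working Family Credit: base = 3 × $4,700 = $14,100. income exceeds $189,700 by $20,950, which is 11 full-or-partial $2,000 increments; reduction = 11 × $175 = $1,925, leaving $12,175.
Energy Efficiency Rebate: $210,650 is at or below the $235,400 threshold, so the full $4,925 applies.
Retirement Saver's Credit: $210,650 is at or below the $332,500 threshold, so the full $10,285 applies.
Heating Assistance Credit: $210,650 is at or below the $302,600 threshold, so the full $8,700 applies.
Total: $12,175 + $4,925 + $10,285 + $8,700 = $36,085.

$36,085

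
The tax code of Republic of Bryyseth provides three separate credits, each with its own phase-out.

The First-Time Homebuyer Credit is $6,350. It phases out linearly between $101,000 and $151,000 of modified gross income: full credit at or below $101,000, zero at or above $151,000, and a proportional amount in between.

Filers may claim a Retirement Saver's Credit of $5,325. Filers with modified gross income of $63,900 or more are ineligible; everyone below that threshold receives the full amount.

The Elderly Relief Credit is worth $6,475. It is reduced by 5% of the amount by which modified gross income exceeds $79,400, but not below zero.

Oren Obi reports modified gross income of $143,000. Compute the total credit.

$4,311

First-Time Homebuyer Credit: $143,000 is $42,000 into a $50,000 phase-out range, leaving 8,000/50,000 of the credit: $6,350 × 8,000/50,000 = $1,016.
Retirement Saver's Credit: $143,000 meets or exceeds the $63,900 cutoff, so the credit is $0.
Elderly Relief Credit: 5% of the $63,600 excess over $79,400 is $3,180; credit = $6,475 − $3,180 = $3,295.
Total: $1,016 + $0 + $3,295 = $4,311.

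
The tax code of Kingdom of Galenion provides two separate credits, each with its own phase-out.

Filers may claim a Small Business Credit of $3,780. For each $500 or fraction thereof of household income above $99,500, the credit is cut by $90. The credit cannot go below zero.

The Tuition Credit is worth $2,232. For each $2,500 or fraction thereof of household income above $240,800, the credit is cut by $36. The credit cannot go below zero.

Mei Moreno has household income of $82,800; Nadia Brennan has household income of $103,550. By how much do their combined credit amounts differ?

Mei ($82,800): Small Business Credit: $82,800 is at or below the $99,500 threshold, so the full $3,780 applies. Tuition Credit: $82,800 is at or below the $240,800 threshold, so the full $2,232 applies. total $3,780 + $2,232 = $6,012
Nadia ($103,550): Small Business Credit: income exceeds $99,500 by $4,050, which is 9 full-or-partial $500 increments; reduction = 9 × $90 = $810, leaving $2,970. Tuition Credit: $103,550 is at or below the $240,800 threshold, so the full $2,232 applies. total $2,970 + $2,232 = $5,202
Difference: |$6,012 − $5,202| = $810.

$810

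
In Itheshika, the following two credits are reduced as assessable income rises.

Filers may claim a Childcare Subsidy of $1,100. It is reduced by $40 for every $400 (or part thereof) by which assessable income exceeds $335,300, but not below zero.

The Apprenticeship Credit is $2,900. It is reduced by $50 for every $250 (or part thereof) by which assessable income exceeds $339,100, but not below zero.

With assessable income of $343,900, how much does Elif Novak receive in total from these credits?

Childcare Subsidy: income exceeds $335,300 by $8,600, which is 22 full-or-partial $400 increments; reduction = 22 × $40 = $880, leaving $220.
Apprenticeship Credit: income exceeds $339,100 by $4,800, which is 20 full-or-partial $250 increments; reduction = 20 × $50 = $1,000, leaving $1,900.
Total: $220 + $1,900 = $2,120.

$2,120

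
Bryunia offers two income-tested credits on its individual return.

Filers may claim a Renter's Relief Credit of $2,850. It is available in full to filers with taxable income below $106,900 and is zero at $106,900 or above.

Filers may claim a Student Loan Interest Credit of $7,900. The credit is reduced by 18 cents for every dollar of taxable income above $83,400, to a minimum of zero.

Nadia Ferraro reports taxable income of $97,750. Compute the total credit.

Renter's Relief Credit: $97,750 is below the $106,900 cutoff, so the full $2,850 applies.
Student Loan Interest Credit: 18% of the $14,350 excess over $83,400 is $2,583; credit = $7,900 − $2,583 = $5,317.
Total: $2,850 + $5,317 = $8,167.

$8,167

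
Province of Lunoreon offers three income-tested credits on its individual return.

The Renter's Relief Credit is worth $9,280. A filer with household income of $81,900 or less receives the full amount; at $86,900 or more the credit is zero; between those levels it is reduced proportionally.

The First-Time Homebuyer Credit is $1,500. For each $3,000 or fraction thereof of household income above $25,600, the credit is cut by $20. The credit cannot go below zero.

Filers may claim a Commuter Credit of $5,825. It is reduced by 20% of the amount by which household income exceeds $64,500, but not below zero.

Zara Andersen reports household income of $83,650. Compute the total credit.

$9,127

Renter's Relief Credit: $83,650 is $1,750 into a $5,000 phase-out range, leaving 3,250/5,000 of the credit: $9,280 × 3,250/5,000 = $6,032.
First-Time Homebuyer Credit: income exceeds $25,600 by $58,050, which is 20 full-or-partial $3,000 increments; reduction = 20 × $20 = $400, leaving $1,100.
Commuter Credit: 20% of the $19,150 excess over $64,500 is $3,830; credit = $5,825 − $3,830 = $1,995.
Total: $6,032 + $1,100 + $1,995 = $9,127.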